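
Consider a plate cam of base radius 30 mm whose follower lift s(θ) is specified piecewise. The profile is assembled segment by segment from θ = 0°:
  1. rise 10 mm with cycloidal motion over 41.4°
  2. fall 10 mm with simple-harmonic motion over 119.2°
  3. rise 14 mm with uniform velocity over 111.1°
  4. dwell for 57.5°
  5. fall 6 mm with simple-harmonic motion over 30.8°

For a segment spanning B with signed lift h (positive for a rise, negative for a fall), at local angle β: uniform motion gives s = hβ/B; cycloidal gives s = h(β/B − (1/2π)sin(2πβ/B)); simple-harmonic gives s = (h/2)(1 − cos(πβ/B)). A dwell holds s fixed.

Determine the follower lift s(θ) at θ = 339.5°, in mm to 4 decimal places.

seg 1 [0°–41.4°] cycloidal, h=10: full span → s += 10 → s = 10.0000
seg 2 [41.4°–160.6°] simple-harmonic, h=-10: full span → s += -10 → s = 0.0000
seg 3 [160.6°–271.7°] uniform, h=14: full span → s += 14 → s = 14.0000
seg 4 [271.7°–329.2°] dwell: s stays 14.0000
seg 5 [329.2°–360°] simple-harmonic, h=-6: θ=339.5° here. β=10.3, B=30.8. -6/2·(1 − cos(π·0.3344)) = -1.5088 → s = 12.4912

12.4912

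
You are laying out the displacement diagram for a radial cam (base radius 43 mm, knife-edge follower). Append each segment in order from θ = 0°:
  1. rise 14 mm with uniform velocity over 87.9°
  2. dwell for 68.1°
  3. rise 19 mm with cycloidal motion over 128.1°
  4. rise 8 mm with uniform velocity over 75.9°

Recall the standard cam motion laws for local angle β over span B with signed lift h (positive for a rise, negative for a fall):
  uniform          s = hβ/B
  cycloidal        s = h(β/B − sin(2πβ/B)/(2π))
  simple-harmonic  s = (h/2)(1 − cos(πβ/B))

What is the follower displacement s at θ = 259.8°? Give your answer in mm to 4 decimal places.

seg 1 [0°–87.9°] uniform, h=14: full span → s += 14 → s = 14.0000
seg 2 [87.9°–156°] dwell: s stays 14.0000
seg 3 [156°–284.1°] cycloidal, h=19: θ=259.8° here. β=103.8, B=128.1. 19·(0.8103 − sin(2π·0.8103)/(2π)) = 18.2052 → s = 32.2052

32.2052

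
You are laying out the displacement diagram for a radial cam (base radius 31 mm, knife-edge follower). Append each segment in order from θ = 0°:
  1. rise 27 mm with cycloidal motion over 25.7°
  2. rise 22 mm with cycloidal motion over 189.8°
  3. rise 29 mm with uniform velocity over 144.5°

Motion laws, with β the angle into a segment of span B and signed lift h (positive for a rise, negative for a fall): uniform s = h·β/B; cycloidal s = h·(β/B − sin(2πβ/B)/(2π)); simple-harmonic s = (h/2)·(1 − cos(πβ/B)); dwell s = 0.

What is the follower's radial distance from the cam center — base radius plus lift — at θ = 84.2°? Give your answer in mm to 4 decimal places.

seg 1 [0°–25.7°] cycloidal, h=27: full span → s += 27 → s = 27.0000
seg 2 [25.7°–215.5°] cycloidal, h=22: θ=84.2° here. β=58.5, B=189.8. 22·(0.3082 − sin(2π·0.3082)/(2π)) = 3.5111 → s = 30.5111
radial distance = base radius + s = 31 + 30.5111 = 61.5111

61.5111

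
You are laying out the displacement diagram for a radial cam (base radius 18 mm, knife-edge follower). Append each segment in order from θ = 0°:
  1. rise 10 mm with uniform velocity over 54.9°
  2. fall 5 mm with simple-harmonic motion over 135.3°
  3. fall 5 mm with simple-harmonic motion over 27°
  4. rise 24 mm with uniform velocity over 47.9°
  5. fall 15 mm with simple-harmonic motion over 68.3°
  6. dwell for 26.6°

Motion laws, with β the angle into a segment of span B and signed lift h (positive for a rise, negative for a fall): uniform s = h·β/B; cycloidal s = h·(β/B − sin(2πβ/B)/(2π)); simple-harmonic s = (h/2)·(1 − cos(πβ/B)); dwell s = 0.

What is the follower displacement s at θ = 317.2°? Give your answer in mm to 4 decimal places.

seg 1 [0°–54.9°] uniform, h=10: full span → s += 10 → s = 10.0000
seg 2 [54.9°–190.2°] simple-harmonic, h=-5: full span → s += -5 → s = 5.0000
seg 3 [190.2°–217.2°] simple-harmonic, h=-5: full span → s += -5 → s = 0.0000
seg 4 [217.2°–265.1°] uniform, h=24: full span → s += 24 → s = 24.0000
seg 5 [265.1°–333.4°] simple-harmonic, h=-15: θ=317.2° here. β=52.1, B=68.3. -15/2·(1 − cos(π·0.7628)) = -13.0124 → s = 10.9876

10.9876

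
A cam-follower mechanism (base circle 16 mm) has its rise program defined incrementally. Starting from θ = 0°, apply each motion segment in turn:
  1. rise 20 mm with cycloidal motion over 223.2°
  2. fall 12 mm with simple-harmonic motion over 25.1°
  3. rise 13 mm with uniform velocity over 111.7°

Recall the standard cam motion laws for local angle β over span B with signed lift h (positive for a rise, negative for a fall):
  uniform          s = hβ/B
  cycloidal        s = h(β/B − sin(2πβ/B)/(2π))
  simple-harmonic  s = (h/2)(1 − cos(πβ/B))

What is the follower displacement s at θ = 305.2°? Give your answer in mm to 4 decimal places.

seg 1 [0°–223.2°] cycloidal, h=20: full span → s += 20 → s = 20.0000
seg 2 [223.2°–248.3°] simple-harmonic, h=-12: full span → s += -12 → s = 8.0000
seg 3 [248.3°–360°] uniform, h=13: θ=305.2° here. β=56.9, B=111.7. 13·56.9/111.7 = 6.6222 → s = 14.6222

14.6222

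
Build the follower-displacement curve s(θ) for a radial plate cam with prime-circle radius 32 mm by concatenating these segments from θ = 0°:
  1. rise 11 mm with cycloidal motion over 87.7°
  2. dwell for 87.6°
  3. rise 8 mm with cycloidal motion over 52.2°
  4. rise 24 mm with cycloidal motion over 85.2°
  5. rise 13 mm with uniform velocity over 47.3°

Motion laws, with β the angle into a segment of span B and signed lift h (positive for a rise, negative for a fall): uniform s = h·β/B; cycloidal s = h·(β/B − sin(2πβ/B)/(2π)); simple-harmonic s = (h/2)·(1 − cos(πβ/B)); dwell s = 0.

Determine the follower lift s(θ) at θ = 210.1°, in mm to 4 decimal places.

seg 1 [0°–87.7°] cycloidal, h=11: full span → s += 11 → s = 11.0000
seg 2 [87.7°–175.3°] dwell: s stays 11.0000
seg 3 [175.3°–227.5°] cycloidal, h=8: θ=210.1° here. β=34.8, B=52.2. 8·(0.6667 − sin(2π·0.6667)/(2π)) = 6.4360 → s = 17.4360

17.4360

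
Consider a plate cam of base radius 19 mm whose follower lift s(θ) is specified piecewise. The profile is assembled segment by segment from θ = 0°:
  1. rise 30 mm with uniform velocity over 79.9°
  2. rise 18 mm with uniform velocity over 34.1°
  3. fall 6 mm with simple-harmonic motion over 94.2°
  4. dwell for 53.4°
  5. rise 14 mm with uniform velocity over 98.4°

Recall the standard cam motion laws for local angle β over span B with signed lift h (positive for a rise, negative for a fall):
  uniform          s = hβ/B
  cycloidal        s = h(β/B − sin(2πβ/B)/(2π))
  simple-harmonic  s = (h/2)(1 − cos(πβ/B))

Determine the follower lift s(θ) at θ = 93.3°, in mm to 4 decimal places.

seg 1 [0°–79.9°] uniform, h=30: full span → s += 30 → s = 30.0000
seg 2 [79.9°–114°] uniform, h=18: θ=93.3° here. β=13.4, B=34.1. 18·13.4/34.1 = 7.0733 → s = 37.0733

37.0733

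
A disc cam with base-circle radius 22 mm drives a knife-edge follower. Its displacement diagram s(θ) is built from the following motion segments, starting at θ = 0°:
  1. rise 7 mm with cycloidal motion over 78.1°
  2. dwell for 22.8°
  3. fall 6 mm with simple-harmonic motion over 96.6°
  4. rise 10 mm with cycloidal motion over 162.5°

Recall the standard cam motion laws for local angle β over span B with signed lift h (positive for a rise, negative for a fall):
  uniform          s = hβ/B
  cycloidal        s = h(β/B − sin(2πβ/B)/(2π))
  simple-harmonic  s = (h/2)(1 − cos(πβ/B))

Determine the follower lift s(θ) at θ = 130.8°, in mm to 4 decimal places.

seg 1 [0°–78.1°] cycloidal, h=7: full span → s += 7 → s = 7.0000
seg 2 [78.1°–100.9°] dwell: s stays 7.0000
seg 3 [100.9°–197.5°] simple-harmonic, h=-6: θ=130.8° here. β=29.9, B=96.6. -6/2·(1 − cos(π·0.3095)) = -1.3100 → s = 5.6900

5.6900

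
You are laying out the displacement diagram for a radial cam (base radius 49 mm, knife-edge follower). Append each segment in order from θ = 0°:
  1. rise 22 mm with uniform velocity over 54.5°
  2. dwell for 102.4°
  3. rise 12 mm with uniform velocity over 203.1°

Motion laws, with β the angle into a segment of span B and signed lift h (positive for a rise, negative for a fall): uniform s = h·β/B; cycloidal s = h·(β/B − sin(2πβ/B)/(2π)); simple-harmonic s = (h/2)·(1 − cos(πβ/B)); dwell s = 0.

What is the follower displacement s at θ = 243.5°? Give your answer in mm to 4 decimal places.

seg 1 [0°–54.5°] uniform, h=22: full span → s += 22 → s = 22.0000
seg 2 [54.5°–156.9°] dwell: s stays 22.0000
seg 3 [156.9°–360°] uniform, h=12: θ=243.5° here. β=86.6, B=203.1. 12·86.6/203.1 = 5.1167 → s = 27.1167

27.1167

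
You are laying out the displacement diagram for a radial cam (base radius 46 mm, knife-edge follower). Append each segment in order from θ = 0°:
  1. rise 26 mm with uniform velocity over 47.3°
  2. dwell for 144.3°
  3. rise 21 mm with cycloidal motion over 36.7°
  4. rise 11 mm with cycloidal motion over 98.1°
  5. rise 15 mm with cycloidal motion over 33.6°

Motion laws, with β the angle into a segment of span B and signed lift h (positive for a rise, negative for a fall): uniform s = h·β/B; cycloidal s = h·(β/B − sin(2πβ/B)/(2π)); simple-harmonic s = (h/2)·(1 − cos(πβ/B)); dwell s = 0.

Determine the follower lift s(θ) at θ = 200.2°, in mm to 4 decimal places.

seg 1 [0°–47.3°] uniform, h=26: full span → s += 26 → s = 26.0000
seg 2 [47.3°–191.6°] dwell: s stays 26.0000
seg 3 [191.6°–228.3°] cycloidal, h=21: θ=200.2° here. β=8.6, B=36.7. 21·(0.2343 − sin(2π·0.2343)/(2π)) = 1.5949 → s = 27.5949

27.5949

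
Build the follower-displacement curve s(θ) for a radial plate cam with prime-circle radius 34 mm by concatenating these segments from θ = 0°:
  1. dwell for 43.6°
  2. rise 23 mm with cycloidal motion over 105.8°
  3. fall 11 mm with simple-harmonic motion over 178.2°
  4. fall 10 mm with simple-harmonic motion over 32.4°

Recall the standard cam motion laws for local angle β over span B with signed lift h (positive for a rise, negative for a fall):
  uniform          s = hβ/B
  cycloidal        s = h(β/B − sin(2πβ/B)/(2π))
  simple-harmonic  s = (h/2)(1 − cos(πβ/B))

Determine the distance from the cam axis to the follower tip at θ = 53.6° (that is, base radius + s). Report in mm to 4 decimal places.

seg 1 [0°–43.6°] dwell: s stays 0.0000
seg 2 [43.6°–149.4°] cycloidal, h=23: θ=53.6° here. β=10, B=105.8. 23·(0.0945 − sin(2π·0.0945)/(2π)) = 0.1256 → s = 0.1256
radial distance = base radius + s = 34 + 0.1256 = 34.1256

34.1256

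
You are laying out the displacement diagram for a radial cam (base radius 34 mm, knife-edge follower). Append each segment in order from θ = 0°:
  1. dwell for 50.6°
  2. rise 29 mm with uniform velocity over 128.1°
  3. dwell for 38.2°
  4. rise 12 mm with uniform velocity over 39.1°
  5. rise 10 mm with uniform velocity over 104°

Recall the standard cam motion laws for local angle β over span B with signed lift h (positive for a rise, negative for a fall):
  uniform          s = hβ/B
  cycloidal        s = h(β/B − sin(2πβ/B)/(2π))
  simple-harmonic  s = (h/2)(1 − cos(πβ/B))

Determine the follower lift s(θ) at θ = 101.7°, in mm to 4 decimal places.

seg 1 [0°–50.6°] dwell: s stays 0.0000
seg 2 [50.6°–178.7°] uniform, h=29: θ=101.7° here. β=51.1, B=128.1. 29·51.1/128.1 = 11.5683 → s = 11.5683

11.5683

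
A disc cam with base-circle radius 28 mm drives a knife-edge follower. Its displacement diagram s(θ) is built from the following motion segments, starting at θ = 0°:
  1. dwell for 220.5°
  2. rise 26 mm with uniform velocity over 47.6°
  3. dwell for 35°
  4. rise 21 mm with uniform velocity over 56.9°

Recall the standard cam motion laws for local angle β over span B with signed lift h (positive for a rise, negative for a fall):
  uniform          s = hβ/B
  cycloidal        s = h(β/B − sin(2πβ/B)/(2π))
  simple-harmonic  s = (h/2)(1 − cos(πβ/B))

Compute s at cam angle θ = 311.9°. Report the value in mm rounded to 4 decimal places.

seg 1 [0°–220.5°] dwell: s stays 0.0000
seg 2 [220.5°–268.1°] uniform, h=26: full span → s += 26 → s = 26.0000
seg 3 [268.1°–303.1°] dwell: s stays 26.0000
seg 4 [303.1°–360°] uniform, h=21: θ=311.9° here. β=8.8, B=56.9. 21·8.8/56.9 = 3.2478 → s = 29.2478

29.2478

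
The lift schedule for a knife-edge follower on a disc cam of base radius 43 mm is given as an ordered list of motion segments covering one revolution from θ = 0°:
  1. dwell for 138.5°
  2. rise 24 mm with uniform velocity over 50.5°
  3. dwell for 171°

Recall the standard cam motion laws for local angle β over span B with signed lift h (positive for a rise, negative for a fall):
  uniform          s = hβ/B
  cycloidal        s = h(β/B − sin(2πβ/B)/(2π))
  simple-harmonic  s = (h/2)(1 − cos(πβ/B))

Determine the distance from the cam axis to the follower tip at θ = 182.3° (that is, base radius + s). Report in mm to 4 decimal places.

seg 1 [0°–138.5°] dwell: s stays 0.0000
seg 2 [138.5°–189°] uniform, h=24: θ=182.3° here. β=43.8, B=50.5. 24·43.8/50.5 = 20.8158 → s = 20.8158
radial distance = base radius + s = 43 + 20.8158 = 63.8158

63.8158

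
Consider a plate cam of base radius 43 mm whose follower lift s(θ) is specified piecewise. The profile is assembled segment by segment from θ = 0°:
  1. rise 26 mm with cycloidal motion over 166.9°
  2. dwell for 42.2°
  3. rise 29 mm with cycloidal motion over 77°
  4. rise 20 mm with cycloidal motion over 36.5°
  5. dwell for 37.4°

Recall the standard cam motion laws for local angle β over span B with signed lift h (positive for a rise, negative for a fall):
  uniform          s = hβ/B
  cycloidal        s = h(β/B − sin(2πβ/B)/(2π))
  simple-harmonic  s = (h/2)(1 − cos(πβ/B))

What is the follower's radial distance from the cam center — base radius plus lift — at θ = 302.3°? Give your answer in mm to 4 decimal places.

seg 1 [0°–166.9°] cycloidal, h=26: full span → s += 26 → s = 26.0000
seg 2 [166.9°–209.1°] dwell: s stays 26.0000
seg 3 [209.1°–286.1°] cycloidal, h=29: full span → s += 29 → s = 55.0000
seg 4 [286.1°–322.6°] cycloidal, h=20: θ=302.3° here. β=16.2, B=36.5. 20·(0.4438 − sin(2π·0.4438)/(2π)) = 7.7766 → s = 62.7766
radial distance = base radius + s = 43 + 62.7766 = 105.7766

105.7766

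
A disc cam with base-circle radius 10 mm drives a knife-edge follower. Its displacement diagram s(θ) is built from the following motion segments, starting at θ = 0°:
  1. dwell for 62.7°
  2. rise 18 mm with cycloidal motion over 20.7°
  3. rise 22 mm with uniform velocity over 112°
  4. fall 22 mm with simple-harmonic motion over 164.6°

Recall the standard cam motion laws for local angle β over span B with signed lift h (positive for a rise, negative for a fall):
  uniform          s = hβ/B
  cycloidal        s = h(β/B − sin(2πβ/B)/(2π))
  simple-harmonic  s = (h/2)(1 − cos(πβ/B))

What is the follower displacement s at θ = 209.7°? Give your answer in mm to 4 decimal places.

seg 1 [0°–62.7°] dwell: s stays 0.0000
seg 2 [62.7°–83.4°] cycloidal, h=18: full span → s += 18 → s = 18.0000
seg 3 [83.4°–195.4°] uniform, h=22: full span → s += 22 → s = 40.0000
seg 4 [195.4°–360°] simple-harmonic, h=-22: θ=209.7° here. β=14.3, B=164.6. -22/2·(1 − cos(π·0.0869)) = -0.4072 → s = 39.5928

39.5928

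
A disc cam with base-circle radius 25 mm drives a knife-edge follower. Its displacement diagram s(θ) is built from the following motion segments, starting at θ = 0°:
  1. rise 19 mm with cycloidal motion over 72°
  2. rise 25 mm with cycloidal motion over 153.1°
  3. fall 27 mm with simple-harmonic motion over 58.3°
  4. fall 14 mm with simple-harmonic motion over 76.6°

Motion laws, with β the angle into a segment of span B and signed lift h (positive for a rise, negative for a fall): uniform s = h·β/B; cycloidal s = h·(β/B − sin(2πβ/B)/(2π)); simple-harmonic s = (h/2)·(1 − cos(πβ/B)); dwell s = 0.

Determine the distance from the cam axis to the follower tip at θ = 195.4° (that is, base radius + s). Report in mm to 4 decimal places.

seg 1 [0°–72°] cycloidal, h=19: full span → s += 19 → s = 19.0000
seg 2 [72°–225.1°] cycloidal, h=25: θ=195.4° here. β=123.4, B=153.1. 25·(0.8060 − sin(2π·0.8060)/(2π)) = 23.8853 → s = 42.8853
radial distance = base radius + s = 25 + 42.8853 = 67.8853

67.8853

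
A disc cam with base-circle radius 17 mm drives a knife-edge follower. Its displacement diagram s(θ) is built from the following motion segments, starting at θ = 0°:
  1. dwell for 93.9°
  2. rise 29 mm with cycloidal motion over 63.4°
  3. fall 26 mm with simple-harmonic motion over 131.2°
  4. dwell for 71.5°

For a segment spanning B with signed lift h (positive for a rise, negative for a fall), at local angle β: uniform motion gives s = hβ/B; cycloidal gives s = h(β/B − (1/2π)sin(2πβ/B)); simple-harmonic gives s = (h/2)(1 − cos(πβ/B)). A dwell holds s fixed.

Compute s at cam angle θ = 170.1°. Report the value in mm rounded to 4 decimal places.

seg 1 [0°–93.9°] dwell: s stays 0.0000
seg 2 [93.9°–157.3°] cycloidal, h=29: full span → s += 29 → s = 29.0000
seg 3 [157.3°–288.5°] simple-harmonic, h=-26: θ=170.1° here. β=12.8, B=131.2. -26/2·(1 − cos(π·0.0976)) = -0.6058 → s = 28.3942

28.3942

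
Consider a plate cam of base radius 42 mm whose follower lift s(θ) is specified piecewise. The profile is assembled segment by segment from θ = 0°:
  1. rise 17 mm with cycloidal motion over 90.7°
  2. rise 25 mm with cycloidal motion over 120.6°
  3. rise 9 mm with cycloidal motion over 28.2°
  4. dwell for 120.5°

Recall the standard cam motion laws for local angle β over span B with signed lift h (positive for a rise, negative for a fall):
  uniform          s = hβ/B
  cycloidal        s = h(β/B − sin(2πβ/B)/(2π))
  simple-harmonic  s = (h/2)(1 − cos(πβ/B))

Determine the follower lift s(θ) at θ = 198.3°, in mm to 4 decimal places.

seg 1 [0°–90.7°] cycloidal, h=17: full span → s += 17 → s = 17.0000
seg 2 [90.7°–211.3°] cycloidal, h=25: θ=198.3° here. β=107.6, B=120.6. 25·(0.8922 − sin(2π·0.8922)/(2π)) = 24.7986 → s = 41.7986

41.7986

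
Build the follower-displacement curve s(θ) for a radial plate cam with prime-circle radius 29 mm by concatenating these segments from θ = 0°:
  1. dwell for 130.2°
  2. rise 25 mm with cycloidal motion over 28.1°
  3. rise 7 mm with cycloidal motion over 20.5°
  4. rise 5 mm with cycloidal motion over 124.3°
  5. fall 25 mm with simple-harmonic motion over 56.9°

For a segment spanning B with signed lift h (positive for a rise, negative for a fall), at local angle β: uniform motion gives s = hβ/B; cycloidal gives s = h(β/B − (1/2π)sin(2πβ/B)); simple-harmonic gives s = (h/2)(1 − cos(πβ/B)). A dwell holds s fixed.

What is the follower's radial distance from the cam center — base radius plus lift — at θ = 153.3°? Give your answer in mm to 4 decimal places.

seg 1 [0°–130.2°] dwell: s stays 0.0000
seg 2 [130.2°–158.3°] cycloidal, h=25: θ=153.3° here. β=23.1, B=28.1. 25·(0.8221 − sin(2π·0.8221)/(2π)) = 24.1295 → s = 24.1295
radial distance = base radius + s = 29 + 24.1295 = 53.1295

53.1295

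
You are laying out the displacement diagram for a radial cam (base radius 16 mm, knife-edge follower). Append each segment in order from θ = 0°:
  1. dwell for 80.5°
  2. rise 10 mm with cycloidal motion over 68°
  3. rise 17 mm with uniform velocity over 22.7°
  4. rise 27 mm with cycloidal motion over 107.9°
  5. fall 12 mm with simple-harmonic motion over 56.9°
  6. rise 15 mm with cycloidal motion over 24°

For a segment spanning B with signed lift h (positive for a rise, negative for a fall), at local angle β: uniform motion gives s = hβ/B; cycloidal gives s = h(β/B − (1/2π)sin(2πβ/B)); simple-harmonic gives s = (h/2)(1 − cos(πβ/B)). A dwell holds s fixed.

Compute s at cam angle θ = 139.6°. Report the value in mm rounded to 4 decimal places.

seg 1 [0°–80.5°] dwell: s stays 0.0000
seg 2 [80.5°–148.5°] cycloidal, h=10: θ=139.6° here. β=59.1, B=68. 10·(0.8691 − sin(2π·0.8691)/(2π)) = 9.8574 → s = 9.8574

9.8574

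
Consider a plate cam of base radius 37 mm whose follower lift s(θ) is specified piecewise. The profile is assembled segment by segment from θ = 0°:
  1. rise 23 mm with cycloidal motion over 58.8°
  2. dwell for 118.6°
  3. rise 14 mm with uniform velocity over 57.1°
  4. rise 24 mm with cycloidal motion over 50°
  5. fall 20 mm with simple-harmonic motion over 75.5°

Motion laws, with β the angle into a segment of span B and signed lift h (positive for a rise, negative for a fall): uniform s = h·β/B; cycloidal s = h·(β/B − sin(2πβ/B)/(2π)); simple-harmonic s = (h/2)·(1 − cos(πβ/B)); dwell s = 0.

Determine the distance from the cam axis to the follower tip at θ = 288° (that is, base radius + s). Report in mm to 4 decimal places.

seg 1 [0°–58.8°] cycloidal, h=23: full span → s += 23 → s = 23.0000
seg 2 [58.8°–177.4°] dwell: s stays 23.0000
seg 3 [177.4°–234.5°] uniform, h=14: full span → s += 14 → s = 37.0000
seg 4 [234.5°–284.5°] cycloidal, h=24: full span → s += 24 → s = 61.0000
seg 5 [284.5°–360°] simple-harmonic, h=-20: θ=288° here. β=3.5, B=75.5. -20/2·(1 − cos(π·0.0464)) = -0.1059 → s = 60.8941
radial distance = base radius + s = 37 + 60.8941 = 97.8941

97.8941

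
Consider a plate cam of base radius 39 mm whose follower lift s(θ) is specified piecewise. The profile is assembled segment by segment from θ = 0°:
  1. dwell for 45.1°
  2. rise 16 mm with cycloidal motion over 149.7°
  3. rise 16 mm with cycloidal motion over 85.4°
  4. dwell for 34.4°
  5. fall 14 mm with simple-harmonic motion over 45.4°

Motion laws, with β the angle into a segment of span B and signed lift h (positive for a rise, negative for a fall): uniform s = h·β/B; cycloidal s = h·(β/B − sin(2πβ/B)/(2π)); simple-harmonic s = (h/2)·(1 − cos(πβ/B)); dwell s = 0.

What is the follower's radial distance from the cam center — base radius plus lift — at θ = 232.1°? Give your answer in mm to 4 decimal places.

seg 1 [0°–45.1°] dwell: s stays 0.0000
seg 2 [45.1°–194.8°] cycloidal, h=16: full span → s += 16 → s = 16.0000
seg 3 [194.8°–280.2°] cycloidal, h=16: θ=232.1° here. β=37.3, B=85.4. 16·(0.4368 − sin(2π·0.4368)/(2π)) = 6.0030 → s = 22.0030
radial distance = base radius + s = 39 + 22.0030 = 61.0030

61.0030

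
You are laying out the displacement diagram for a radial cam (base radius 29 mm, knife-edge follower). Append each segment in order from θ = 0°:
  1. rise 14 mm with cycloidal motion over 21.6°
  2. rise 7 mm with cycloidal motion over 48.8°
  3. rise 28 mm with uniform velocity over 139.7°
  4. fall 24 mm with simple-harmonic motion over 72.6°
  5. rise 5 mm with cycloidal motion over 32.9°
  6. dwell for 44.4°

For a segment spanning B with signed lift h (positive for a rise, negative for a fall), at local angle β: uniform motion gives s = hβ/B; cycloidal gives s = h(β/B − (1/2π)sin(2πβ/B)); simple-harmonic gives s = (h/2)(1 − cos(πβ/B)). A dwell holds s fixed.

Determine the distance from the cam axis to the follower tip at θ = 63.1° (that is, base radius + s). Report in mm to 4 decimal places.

seg 1 [0°–21.6°] cycloidal, h=14: full span → s += 14 → s = 14.0000
seg 2 [21.6°–70.4°] cycloidal, h=7: θ=63.1° here. β=41.5, B=48.8. 7·(0.8504 − sin(2π·0.8504)/(2π)) = 6.8525 → s = 20.8525
radial distance = base radius + s = 29 + 20.8525 = 49.8525

49.8525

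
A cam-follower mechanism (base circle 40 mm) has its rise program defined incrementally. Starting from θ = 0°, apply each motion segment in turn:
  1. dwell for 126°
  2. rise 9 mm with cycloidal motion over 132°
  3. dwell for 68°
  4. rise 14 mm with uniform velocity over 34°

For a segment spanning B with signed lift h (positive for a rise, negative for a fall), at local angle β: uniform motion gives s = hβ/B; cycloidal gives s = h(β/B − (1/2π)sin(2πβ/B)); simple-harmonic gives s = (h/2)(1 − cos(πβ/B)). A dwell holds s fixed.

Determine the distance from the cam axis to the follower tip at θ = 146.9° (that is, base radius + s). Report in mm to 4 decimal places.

seg 1 [0°–126°] dwell: s stays 0.0000
seg 2 [126°–258°] cycloidal, h=9: θ=146.9° here. β=20.9, B=132. 9·(0.1583 − sin(2π·0.1583)/(2π)) = 0.2237 → s = 0.2237
radial distance = base radius + s = 40 + 0.2237 = 40.2237

40.2237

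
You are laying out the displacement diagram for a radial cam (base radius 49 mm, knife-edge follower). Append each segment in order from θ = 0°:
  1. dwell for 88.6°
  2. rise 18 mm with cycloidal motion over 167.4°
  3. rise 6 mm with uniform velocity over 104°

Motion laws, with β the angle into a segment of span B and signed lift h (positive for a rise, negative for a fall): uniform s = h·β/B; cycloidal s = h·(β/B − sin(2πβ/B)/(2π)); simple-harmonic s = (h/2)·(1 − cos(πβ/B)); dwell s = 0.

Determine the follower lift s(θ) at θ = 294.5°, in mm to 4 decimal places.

seg 1 [0°–88.6°] dwell: s stays 0.0000
seg 2 [88.6°–256°] cycloidal, h=18: full span → s += 18 → s = 18.0000
seg 3 [256°–360°] uniform, h=6: θ=294.5° here. β=38.5, B=104. 6·38.5/104 = 2.2212 → s = 20.2212

20.2212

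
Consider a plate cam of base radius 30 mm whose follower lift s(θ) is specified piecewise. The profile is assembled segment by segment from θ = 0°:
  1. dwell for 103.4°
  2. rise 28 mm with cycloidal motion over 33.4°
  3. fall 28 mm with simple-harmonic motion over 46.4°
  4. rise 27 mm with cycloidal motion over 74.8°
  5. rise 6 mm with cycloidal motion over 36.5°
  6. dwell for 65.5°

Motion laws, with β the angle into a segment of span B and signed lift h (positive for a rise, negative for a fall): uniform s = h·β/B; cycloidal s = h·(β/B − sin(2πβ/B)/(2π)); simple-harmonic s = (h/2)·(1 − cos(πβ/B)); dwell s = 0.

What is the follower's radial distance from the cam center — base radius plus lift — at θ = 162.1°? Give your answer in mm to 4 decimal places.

seg 1 [0°–103.4°] dwell: s stays 0.0000
seg 2 [103.4°–136.8°] cycloidal, h=28: full span → s += 28 → s = 28.0000
seg 3 [136.8°–183.2°] simple-harmonic, h=-28: θ=162.1° here. β=25.3, B=46.4. -28/2·(1 − cos(π·0.5453)) = -15.9839 → s = 12.0161
radial distance = base radius + s = 30 + 12.0161 = 42.0161

42.0161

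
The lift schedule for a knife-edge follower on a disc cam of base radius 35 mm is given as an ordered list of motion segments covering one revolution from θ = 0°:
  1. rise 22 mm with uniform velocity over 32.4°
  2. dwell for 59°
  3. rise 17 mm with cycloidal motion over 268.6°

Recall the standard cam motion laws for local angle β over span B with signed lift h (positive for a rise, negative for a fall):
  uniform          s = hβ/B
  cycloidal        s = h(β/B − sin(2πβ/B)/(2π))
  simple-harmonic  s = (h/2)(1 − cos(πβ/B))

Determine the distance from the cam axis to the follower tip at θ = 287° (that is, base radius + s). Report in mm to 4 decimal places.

seg 1 [0°–32.4°] uniform, h=22: full span → s += 22 → s = 22.0000
seg 2 [32.4°–91.4°] dwell: s stays 22.0000
seg 3 [91.4°–360°] cycloidal, h=17: θ=287° here. β=195.6, B=268.6. 17·(0.7282 − sin(2π·0.7282)/(2π)) = 15.0601 → s = 37.0601
radial distance = base radius + s = 35 + 37.0601 = 72.0601

72.0601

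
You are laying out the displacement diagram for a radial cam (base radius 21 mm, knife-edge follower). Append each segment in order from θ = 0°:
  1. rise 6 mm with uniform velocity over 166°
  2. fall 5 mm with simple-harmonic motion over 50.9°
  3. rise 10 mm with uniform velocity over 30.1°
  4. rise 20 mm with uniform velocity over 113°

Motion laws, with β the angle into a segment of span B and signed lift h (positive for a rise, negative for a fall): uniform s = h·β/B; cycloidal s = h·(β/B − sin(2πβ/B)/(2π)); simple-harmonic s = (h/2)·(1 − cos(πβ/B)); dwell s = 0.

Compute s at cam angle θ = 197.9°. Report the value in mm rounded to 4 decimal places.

seg 1 [0°–166°] uniform, h=6: full span → s += 6 → s = 6.0000
seg 2 [166°–216.9°] simple-harmonic, h=-5: θ=197.9° here. β=31.9, B=50.9. -5/2·(1 − cos(π·0.6267)) = -3.4692 → s = 2.5308

2.5308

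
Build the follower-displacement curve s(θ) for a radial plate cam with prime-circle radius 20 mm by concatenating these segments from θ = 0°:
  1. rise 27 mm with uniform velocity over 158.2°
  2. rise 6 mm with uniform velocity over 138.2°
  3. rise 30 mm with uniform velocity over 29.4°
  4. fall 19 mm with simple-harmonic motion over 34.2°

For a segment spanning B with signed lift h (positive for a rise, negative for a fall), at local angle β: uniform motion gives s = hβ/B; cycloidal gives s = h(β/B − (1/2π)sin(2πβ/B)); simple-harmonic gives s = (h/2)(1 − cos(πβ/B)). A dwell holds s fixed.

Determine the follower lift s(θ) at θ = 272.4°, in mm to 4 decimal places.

seg 1 [0°–158.2°] uniform, h=27: full span → s += 27 → s = 27.0000
seg 2 [158.2°–296.4°] uniform, h=6: θ=272.4° here. β=114.2, B=138.2. 6·114.2/138.2 = 4.9580 → s = 31.9580

31.9580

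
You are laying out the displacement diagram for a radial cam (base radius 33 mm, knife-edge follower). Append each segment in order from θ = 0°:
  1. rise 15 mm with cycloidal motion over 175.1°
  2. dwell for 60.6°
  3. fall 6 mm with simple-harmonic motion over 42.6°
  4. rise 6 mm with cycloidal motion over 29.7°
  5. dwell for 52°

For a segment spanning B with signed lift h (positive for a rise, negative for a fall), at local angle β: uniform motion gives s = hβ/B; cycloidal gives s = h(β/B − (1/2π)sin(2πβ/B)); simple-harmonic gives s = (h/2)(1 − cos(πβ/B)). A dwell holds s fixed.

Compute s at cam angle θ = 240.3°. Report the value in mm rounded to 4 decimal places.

seg 1 [0°–175.1°] cycloidal, h=15: full span → s += 15 → s = 15.0000
seg 2 [175.1°–235.7°] dwell: s stays 15.0000
seg 3 [235.7°–278.3°] simple-harmonic, h=-6: θ=240.3° here. β=4.6, B=42.6. -6/2·(1 − cos(π·0.1080)) = -0.1710 → s = 14.8290

14.8290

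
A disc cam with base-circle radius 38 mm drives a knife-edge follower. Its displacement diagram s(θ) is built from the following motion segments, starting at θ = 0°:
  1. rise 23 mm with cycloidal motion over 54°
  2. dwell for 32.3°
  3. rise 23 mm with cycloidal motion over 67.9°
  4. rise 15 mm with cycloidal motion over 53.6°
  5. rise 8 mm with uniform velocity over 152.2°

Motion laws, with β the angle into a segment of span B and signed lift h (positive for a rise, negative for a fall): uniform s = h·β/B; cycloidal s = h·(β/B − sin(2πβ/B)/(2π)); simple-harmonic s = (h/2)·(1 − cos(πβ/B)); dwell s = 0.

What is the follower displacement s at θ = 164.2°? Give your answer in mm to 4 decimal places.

seg 1 [0°–54°] cycloidal, h=23: full span → s += 23 → s = 23.0000
seg 2 [54°–86.3°] dwell: s stays 23.0000
seg 3 [86.3°–154.2°] cycloidal, h=23: full span → s += 23 → s = 46.0000
seg 4 [154.2°–207.8°] cycloidal, h=15: θ=164.2° here. β=10, B=53.6. 15·(0.1866 − sin(2π·0.1866)/(2π)) = 0.5983 → s = 46.5983

46.5983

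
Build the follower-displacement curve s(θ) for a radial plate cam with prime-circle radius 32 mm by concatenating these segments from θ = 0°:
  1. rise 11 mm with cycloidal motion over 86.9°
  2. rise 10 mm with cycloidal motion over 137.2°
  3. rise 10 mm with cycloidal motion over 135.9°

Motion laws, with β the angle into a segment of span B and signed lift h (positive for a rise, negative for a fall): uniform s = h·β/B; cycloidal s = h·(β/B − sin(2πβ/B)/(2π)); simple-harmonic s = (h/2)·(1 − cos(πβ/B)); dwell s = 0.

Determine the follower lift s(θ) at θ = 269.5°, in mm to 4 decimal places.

seg 1 [0°–86.9°] cycloidal, h=11: full span → s += 11 → s = 11.0000
seg 2 [86.9°–224.1°] cycloidal, h=10: full span → s += 10 → s = 21.0000
seg 3 [224.1°–360°] cycloidal, h=10: θ=269.5° here. β=45.4, B=135.9. 10·(0.3341 − sin(2π·0.3341)/(2π)) = 1.9661 → s = 22.9661

22.9661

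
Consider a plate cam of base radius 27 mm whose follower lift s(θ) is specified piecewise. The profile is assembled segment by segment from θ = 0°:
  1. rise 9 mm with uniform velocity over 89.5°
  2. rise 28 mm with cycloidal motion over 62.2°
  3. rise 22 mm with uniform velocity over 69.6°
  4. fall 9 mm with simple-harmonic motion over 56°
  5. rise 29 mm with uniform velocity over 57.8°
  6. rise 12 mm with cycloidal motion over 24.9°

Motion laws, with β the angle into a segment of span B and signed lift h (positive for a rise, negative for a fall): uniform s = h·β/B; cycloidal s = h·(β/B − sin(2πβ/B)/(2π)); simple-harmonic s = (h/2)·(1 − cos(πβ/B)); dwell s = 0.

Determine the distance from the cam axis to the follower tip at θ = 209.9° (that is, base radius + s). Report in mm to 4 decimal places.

seg 1 [0°–89.5°] uniform, h=9: full span → s += 9 → s = 9.0000
seg 2 [89.5°–151.7°] cycloidal, h=28: full span → s += 28 → s = 37.0000
seg 3 [151.7°–221.3°] uniform, h=22: θ=209.9° here. β=58.2, B=69.6. 22·58.2/69.6 = 18.3966 → s = 55.3966
radial distance = base radius + s = 27 + 55.3966 = 82.3966

82.3966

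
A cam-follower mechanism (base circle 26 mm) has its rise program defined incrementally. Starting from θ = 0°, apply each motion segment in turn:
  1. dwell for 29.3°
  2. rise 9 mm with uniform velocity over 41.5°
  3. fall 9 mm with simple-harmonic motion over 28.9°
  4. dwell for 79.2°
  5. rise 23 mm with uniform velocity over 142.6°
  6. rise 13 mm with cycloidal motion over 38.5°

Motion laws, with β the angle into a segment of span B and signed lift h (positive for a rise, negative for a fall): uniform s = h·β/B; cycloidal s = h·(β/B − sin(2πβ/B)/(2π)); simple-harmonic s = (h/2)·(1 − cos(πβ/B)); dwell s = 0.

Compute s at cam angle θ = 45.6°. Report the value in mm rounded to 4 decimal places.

seg 1 [0°–29.3°] dwell: s stays 0.0000
seg 2 [29.3°–70.8°] uniform, h=9: θ=45.6° here. β=16.3, B=41.5. 9·16.3/41.5 = 3.5349 → s = 3.5349

3.5349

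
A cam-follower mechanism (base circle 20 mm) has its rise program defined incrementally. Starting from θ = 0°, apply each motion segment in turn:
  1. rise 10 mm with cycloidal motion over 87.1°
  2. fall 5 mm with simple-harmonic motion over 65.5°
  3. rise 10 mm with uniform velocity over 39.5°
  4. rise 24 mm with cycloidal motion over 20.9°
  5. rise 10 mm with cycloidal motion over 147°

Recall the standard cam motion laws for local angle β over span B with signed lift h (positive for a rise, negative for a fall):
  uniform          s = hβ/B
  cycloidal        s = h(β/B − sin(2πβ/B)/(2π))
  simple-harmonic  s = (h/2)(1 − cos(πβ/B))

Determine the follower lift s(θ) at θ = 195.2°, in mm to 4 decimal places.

seg 1 [0°–87.1°] cycloidal, h=10: full span → s += 10 → s = 10.0000
seg 2 [87.1°–152.6°] simple-harmonic, h=-5: full span → s += -5 → s = 5.0000
seg 3 [152.6°–192.1°] uniform, h=10: full span → s += 10 → s = 15.0000
seg 4 [192.1°–213°] cycloidal, h=24: θ=195.2° here. β=3.1, B=20.9. 24·(0.1483 − sin(2π·0.1483)/(2π)) = 0.4934 → s = 15.4934

15.4934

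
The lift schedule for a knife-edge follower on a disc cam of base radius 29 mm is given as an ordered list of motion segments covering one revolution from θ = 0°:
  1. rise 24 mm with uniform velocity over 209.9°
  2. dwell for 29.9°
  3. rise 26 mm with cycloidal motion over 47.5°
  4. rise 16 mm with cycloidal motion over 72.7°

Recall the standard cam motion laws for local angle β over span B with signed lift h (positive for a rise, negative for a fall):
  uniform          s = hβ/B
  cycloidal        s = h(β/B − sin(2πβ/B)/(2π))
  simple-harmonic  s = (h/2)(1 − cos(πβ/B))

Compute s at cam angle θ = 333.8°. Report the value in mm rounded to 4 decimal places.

seg 1 [0°–209.9°] uniform, h=24: full span → s += 24 → s = 24.0000
seg 2 [209.9°–239.8°] dwell: s stays 24.0000
seg 3 [239.8°–287.3°] cycloidal, h=26: full span → s += 26 → s = 50.0000
seg 4 [287.3°–360°] cycloidal, h=16: θ=333.8° here. β=46.5, B=72.7. 16·(0.6396 − sin(2π·0.6396)/(2π)) = 12.1920 → s = 62.1920

62.1920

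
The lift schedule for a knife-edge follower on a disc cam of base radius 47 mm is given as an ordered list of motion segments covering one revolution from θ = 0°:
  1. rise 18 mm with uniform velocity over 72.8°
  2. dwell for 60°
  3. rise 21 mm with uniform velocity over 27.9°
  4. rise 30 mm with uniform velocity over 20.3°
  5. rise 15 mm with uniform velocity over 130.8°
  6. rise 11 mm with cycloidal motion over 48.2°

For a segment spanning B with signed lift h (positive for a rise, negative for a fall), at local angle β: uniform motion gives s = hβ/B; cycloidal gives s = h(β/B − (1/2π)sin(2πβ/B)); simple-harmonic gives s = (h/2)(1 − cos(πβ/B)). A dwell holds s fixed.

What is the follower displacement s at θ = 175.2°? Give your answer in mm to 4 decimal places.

seg 1 [0°–72.8°] uniform, h=18: full span → s += 18 → s = 18.0000
seg 2 [72.8°–132.8°] dwell: s stays 18.0000
seg 3 [132.8°–160.7°] uniform, h=21: full span → s += 21 → s = 39.0000
seg 4 [160.7°–181°] uniform, h=30: θ=175.2° here. β=14.5, B=20.3. 30·14.5/20.3 = 21.4286 → s = 60.4286

60.4286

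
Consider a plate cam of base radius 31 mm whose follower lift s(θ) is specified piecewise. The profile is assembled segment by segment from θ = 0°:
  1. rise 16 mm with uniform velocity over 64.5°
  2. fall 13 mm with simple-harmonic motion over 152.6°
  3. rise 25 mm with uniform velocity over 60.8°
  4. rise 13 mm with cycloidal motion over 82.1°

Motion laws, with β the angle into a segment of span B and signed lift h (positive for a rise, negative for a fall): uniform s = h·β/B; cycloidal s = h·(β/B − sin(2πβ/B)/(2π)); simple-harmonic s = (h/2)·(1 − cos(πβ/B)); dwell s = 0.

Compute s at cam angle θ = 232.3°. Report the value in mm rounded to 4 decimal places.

seg 1 [0°–64.5°] uniform, h=16: full span → s += 16 → s = 16.0000
seg 2 [64.5°–217.1°] simple-harmonic, h=-13: full span → s += -13 → s = 3.0000
seg 3 [217.1°–277.9°] uniform, h=25: θ=232.3° here. β=15.2, B=60.8. 25·15.2/60.8 = 6.2500 → s = 9.2500

9.2500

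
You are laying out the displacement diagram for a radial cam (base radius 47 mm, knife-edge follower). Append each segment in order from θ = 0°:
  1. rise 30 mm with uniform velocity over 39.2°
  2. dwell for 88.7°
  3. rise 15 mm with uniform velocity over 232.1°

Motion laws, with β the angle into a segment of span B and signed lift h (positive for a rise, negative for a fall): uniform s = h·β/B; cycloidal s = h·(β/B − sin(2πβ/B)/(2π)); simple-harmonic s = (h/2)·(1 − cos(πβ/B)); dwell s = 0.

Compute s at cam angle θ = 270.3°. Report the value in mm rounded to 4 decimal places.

seg 1 [0°–39.2°] uniform, h=30: full span → s += 30 → s = 30.0000
seg 2 [39.2°–127.9°] dwell: s stays 30.0000
seg 3 [127.9°–360°] uniform, h=15: θ=270.3° here. β=142.4, B=232.1. 15·142.4/232.1 = 9.2029 → s = 39.2029

39.2029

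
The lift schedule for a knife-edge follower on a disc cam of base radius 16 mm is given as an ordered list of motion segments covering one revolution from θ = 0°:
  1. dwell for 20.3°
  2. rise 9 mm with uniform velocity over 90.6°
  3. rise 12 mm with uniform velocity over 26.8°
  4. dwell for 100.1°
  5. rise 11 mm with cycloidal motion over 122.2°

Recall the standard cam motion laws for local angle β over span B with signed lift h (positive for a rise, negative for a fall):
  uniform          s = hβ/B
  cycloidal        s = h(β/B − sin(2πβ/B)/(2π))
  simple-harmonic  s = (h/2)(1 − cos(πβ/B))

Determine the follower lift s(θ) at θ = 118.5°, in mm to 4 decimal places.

seg 1 [0°–20.3°] dwell: s stays 0.0000
seg 2 [20.3°–110.9°] uniform, h=9: full span → s += 9 → s = 9.0000
seg 3 [110.9°–137.7°] uniform, h=12: θ=118.5° here. β=7.6, B=26.8. 12·7.6/26.8 = 3.4030 → s = 12.4030

12.4030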